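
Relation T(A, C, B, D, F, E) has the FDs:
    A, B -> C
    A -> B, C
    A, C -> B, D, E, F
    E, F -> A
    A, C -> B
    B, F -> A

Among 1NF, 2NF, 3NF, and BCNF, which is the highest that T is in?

Candidate keys: {A}, {B, F}, {E, F}. Prime attributes: {A, B, E, F}.
Every FD has a superkey on the left, so the relation is in BCNF.

BCNF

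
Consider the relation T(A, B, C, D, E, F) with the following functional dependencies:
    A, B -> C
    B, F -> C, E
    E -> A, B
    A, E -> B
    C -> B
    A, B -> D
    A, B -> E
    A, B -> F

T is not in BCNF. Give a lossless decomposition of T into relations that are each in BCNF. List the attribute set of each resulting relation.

{A, C, D, E, F}; {B, C}

Candidate keys of the original relation: {A, B}, {A, C}, {B, F}, {C, F}, {E}.
In {A, B, C, D, E, F}, {C} is not a superkey ({C}⁺ restricted to this set is {B, C}), so split on C -> B into {B, C} and {A, C, D, E, F}.
{B, C} has no BCNF violation.
{A, C, D, E, F} has no BCNF violation.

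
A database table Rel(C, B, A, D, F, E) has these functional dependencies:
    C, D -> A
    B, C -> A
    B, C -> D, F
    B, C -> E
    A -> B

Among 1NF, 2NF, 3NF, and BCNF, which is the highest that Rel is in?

3NF

Candidate keys: {A, C}, {B, C}, {C, D}. Prime attributes: {A, B, C, D}.
For A -> B we have {A}⁺ = {A, B}; {A} is not a superkey, so BCNF fails.
Since {B} ⊆ prime attributes and every other non-superkey FD also has a prime right side, the schema is in 3NF.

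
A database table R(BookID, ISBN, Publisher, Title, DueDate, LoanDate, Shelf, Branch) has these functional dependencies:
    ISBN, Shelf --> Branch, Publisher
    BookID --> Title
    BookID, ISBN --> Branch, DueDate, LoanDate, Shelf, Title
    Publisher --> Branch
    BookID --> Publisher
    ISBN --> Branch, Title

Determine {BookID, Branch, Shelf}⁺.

Start with {BookID, Branch, Shelf}.
BookID --> Title applies; add {Title} → now {BookID, Branch, Shelf, Title}.
BookID --> Publisher applies; add {Publisher} → now {BookID, Branch, Publisher, Shelf, Title}.
No further FD applies.

{BookID, Branch, Publisher, Shelf, Title}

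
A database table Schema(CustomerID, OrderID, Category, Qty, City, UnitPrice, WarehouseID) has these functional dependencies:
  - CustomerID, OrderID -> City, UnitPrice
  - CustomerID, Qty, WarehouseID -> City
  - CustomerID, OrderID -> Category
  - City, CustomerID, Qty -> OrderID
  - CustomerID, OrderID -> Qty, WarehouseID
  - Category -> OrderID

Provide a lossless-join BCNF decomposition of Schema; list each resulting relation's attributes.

Candidate keys of the original relation: {Category, CustomerID}, {City, CustomerID, Qty}, {CustomerID, OrderID}, {CustomerID, Qty, WarehouseID}.
In {Category, City, CustomerID, OrderID, Qty, UnitPrice, WarehouseID}, {Category} is not a superkey ({Category}⁺ restricted to this set is {Category, OrderID}), so split on Category -> OrderID into {Category, OrderID} and {Category, City, CustomerID, Qty, UnitPrice, WarehouseID}.
{Category, OrderID}: every determinant is a superkey — BCNF.
{Category, City, CustomerID, Qty, UnitPrice, WarehouseID}: every determinant is a superkey — BCNF.

{Category, City, CustomerID, Qty, UnitPrice, WarehouseID}; {Category, OrderID}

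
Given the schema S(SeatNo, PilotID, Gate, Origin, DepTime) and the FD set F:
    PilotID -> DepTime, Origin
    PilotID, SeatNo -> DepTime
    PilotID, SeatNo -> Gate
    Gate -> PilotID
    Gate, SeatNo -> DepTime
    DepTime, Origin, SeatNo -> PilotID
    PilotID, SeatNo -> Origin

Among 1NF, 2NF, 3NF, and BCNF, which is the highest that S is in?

3NF

Candidate keys: {DepTime, Origin, SeatNo}, {Gate, SeatNo}, {PilotID, SeatNo}. Prime attributes: {DepTime, Gate, Origin, PilotID, SeatNo}.
For PilotID -> DepTime, Origin we have {PilotID}⁺ = {DepTime, Origin, PilotID}; {PilotID} is not a superkey, so BCNF fails.
Its right-hand attributes {DepTime, Origin} are all prime, as are those of every other non-superkey FD — the relation is in 3NF.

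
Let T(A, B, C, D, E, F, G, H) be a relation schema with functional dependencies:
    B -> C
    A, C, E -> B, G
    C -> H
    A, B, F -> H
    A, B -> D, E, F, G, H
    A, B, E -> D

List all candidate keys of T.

{A} never appears on the right of any FD, so every key must include it.
Closure of {A, B} is {A, B, C, D, E, F, G, H}, the whole schema; {A, B} is a candidate key.
Closure of {A, C, E} is {A, B, C, D, E, F, G, H}, the whole schema; {A, C, E} is a candidate key.
These are minimal and exhaustive — every other superkey contains one of them.

{A, B}, {A, C, E}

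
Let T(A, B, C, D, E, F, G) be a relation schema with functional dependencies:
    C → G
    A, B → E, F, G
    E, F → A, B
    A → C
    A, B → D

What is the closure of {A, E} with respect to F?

{A, C, E, G}

Start with {A, E}.
A → C applies; add {C} → now {A, C, E}.
C → G applies; add {G} → now {A, C, E, G}.
No further FD applies.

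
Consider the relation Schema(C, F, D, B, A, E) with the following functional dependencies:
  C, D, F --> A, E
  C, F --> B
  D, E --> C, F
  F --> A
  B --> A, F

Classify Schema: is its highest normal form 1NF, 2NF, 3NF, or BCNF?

Candidate keys: {B, C, D}, {C, D, F}, {D, E}. Prime attributes: {B, C, D, E, F}.
C, F --> B: {C, F}⁺ = {A, B, C, F}, which is not all of the attributes, so the left side is not a superkey — BCNF is violated.
Because {A} is non-prime and the left side of F --> A is not a superkey, the relation is not in 3NF.
{B} is a proper subset of the key {B, C, D}, and {B}⁺ contains the non-prime attribute {A} — a partial dependency, so 2NF is violated.

1NF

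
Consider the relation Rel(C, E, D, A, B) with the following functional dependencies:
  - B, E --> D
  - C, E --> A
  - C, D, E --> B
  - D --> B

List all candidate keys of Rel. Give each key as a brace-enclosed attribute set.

{B, C, E}, {C, D, E}

{C, E} never appear on the right of any FD, so every key must include all of them.
Closure of {B, C, E} is {A, B, C, D, E}, the whole schema; {B, C, E} is a candidate key.
Closure of {C, D, E} is {A, B, C, D, E}, the whole schema; {C, D, E} is a candidate key.
Any other superkey properly contains one of these, so there are no further candidate keys.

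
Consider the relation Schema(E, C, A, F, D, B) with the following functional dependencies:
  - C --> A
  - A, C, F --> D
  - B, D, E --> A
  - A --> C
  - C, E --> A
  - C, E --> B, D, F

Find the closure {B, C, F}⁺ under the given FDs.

Start with {B, C, F}.
C --> A applies; add {A} → now {A, B, C, F}.
A, C, F --> D applies; add {D} → now {A, B, C, D, F}.
No further FD applies.

{A, B, C, D, F}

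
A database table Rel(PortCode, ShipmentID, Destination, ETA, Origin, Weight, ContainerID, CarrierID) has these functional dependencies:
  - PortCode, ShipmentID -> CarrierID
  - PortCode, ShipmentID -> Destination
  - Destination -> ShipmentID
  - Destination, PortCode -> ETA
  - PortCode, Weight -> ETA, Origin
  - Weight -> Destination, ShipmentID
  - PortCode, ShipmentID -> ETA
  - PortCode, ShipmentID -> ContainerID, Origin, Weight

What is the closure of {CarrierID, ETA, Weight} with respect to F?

Start with {CarrierID, ETA, Weight}.
Weight -> Destination, ShipmentID applies; add {Destination, ShipmentID} → now {CarrierID, Destination, ETA, ShipmentID, Weight}.
No further FD applies.

{CarrierID, Destination, ETA, ShipmentID, Weight}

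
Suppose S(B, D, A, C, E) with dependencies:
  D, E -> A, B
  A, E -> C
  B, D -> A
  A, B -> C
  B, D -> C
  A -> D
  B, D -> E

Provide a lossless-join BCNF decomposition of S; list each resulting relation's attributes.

{A, B, C, E}; {A, D}

Candidate keys of the original relation: {A, B}, {A, E}, {B, D}, {D, E}.
Within {A, B, C, D, E}: {A}⁺ ∩ {A, B, C, D, E} = {A, D}, not the whole set, so A -> D violates BCNF; decompose into {A, D} and {A, B, C, E}.
{A, D}: every determinant is a superkey — BCNF.
{A, B, C, E}: every determinant is a superkey — BCNF.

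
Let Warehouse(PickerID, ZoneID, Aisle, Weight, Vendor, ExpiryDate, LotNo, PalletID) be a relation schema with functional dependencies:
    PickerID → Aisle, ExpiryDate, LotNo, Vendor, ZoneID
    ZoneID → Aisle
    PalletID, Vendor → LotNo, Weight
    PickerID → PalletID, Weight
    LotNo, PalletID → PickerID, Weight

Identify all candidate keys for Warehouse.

{PickerID} is a candidate key since {PickerID}⁺ = {Aisle, ExpiryDate, LotNo, PalletID, PickerID, Vendor, Weight, ZoneID} covers every attribute.
{LotNo, PalletID} is a candidate key since {LotNo, PalletID}⁺ = {Aisle, ExpiryDate, LotNo, PalletID, PickerID, Vendor, Weight, ZoneID} covers every attribute.
{PalletID, Vendor} is a candidate key since {PalletID, Vendor}⁺ = {Aisle, ExpiryDate, LotNo, PalletID, PickerID, Vendor, Weight, ZoneID} covers every attribute.
These are minimal and exhaustive — every other superkey contains one of them.

{LotNo, PalletID}, {PalletID, Vendor}, {PickerID}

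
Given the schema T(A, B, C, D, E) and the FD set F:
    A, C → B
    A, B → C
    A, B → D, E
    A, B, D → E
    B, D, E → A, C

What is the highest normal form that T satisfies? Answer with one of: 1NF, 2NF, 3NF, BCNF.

BCNF

Candidate keys: {A, B}, {A, C}, {B, D, E}. Prime attributes: {A, B, C, D, E}.
Each dependency's left side is a superkey — BCNF holds.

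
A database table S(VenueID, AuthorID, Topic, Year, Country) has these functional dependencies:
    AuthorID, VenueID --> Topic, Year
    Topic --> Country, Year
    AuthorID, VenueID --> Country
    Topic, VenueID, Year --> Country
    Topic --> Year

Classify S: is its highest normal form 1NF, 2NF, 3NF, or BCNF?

Candidate key: {AuthorID, VenueID}. Prime attributes: {AuthorID, VenueID}.
Topic --> Country, Year breaks BCNF: {Topic}⁺ = {Country, Topic, Year}, so {Topic} is not a superkey.
Because {Country, Year} are non-prime and the left side of Topic --> Country, Year is not a superkey, the relation is not in 3NF.
No non-prime attribute depends on a proper subset of any candidate key, so 2NF holds.

2NF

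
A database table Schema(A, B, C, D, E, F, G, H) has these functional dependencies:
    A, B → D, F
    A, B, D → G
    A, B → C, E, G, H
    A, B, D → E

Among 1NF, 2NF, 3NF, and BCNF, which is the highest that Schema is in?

Candidate key: {A, B}. Prime attributes: {A, B}.
Each dependency's left side is a superkey — BCNF holds.

BCNF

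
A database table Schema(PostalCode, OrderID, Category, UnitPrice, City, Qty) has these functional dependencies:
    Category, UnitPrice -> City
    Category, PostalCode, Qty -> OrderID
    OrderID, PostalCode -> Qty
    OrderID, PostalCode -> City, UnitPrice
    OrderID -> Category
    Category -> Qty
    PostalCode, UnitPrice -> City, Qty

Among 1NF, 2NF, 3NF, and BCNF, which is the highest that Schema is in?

1NF

Candidate keys: {Category, PostalCode}, {OrderID, PostalCode}. Prime attributes: {Category, OrderID, PostalCode}.
Category, UnitPrice -> City breaks BCNF: {Category, UnitPrice}⁺ = {Category, City, Qty, UnitPrice}, so {Category, UnitPrice} is not a superkey.
Category, UnitPrice -> City determines the non-prime attribute {City} from a non-superkey — 3NF is violated.
Since {Category} ⊂ {Category, PostalCode} and {Category}⁺ ⊇ {Qty} with {Qty} non-prime, there is a partial dependency; 2NF fails.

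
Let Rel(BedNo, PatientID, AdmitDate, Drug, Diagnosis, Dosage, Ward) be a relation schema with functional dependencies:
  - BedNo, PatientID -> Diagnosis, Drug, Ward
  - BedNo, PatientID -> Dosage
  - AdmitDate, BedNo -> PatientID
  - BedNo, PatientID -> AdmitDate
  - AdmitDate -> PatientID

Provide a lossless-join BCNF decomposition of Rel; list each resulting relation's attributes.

Candidate keys of the original relation: {AdmitDate, BedNo}, {BedNo, PatientID}.
{AdmitDate, BedNo, Diagnosis, Dosage, Drug, PatientID, Ward}: {AdmitDate} determines {AdmitDate, PatientID} here but is not a superkey — split on AdmitDate -> PatientID, giving {AdmitDate, PatientID} and {AdmitDate, BedNo, Diagnosis, Dosage, Drug, Ward}.
{AdmitDate, PatientID} has no BCNF violation.
{AdmitDate, BedNo, Diagnosis, Dosage, Drug, Ward} has no BCNF violation.

{AdmitDate, BedNo, Diagnosis, Dosage, Drug, Ward}; {AdmitDate, PatientID}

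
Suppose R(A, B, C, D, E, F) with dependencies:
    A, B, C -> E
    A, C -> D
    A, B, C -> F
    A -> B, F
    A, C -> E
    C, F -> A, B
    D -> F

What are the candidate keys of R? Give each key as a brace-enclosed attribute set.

{C} never appears on the right of any FD, so every key must include it.
{A, C} is a candidate key since {A, C}⁺ = {A, B, C, D, E, F} covers every attribute.
{C, D} is a candidate key since {C, D}⁺ = {A, B, C, D, E, F} covers every attribute.
{C, F} is a candidate key since {C, F}⁺ = {A, B, C, D, E, F} covers every attribute.
These are minimal and exhaustive — every other superkey contains one of them.

{A, C}, {C, D}, {C, F}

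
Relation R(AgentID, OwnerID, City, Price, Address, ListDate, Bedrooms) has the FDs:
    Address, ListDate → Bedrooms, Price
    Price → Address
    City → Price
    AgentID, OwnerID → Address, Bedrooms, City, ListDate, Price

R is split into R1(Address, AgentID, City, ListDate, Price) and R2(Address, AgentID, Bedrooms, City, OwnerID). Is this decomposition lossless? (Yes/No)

Common attributes: {Address, AgentID, City}; their closure is {Address, AgentID, City, Price}.
R1 ⊄ {Address, AgentID, City, Price} and R2 ⊄ {Address, AgentID, City, Price}, so the split is lossy.

No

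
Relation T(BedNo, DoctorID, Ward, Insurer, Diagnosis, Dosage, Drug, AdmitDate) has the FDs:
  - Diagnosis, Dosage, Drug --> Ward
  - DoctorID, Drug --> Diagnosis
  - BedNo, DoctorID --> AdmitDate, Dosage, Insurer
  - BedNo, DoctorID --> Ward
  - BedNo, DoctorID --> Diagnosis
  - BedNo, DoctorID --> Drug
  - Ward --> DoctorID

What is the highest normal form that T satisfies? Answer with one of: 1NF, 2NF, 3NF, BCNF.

3NF

Candidate keys: {BedNo, Diagnosis, Dosage, Drug}, {BedNo, DoctorID}, {BedNo, Ward}. Prime attributes: {BedNo, Diagnosis, DoctorID, Dosage, Drug, Ward}.
Diagnosis, Dosage, Drug --> Ward: {Diagnosis, Dosage, Drug}⁺ = {Diagnosis, DoctorID, Dosage, Drug, Ward}, which is not all of the attributes, so the left side is not a superkey — BCNF is violated.
Since {Ward} ⊆ prime attributes and every other non-superkey FD also has a prime right side, the schema is in 3NF.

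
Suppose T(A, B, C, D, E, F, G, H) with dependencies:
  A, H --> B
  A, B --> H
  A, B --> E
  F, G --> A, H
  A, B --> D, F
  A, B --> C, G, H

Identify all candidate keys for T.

{A, B}⁺ = {A, B, C, D, E, F, G, H}, which is every attribute, so {A, B} is a candidate key.
{A, H}⁺ = {A, B, C, D, E, F, G, H}, which is every attribute, so {A, H} is a candidate key.
{F, G}⁺ = {A, B, C, D, E, F, G, H}, which is every attribute, so {F, G} is a candidate key.
Any other superkey properly contains one of these, so there are no further candidate keys.

{A, B}, {A, H}, {F, G}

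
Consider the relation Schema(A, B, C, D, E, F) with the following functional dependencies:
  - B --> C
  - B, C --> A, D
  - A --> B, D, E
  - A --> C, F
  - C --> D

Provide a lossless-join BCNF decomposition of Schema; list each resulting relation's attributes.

Candidate keys of the original relation: {A}, {B}.
In {A, B, C, D, E, F}, {C} is not a superkey ({C}⁺ restricted to this set is {C, D}), so split on C --> D into {C, D} and {A, B, C, E, F}.
{C, D}: every determinant is a superkey — BCNF.
{A, B, C, E, F}: every determinant is a superkey — BCNF.

{A, B, C, E, F}; {C, D}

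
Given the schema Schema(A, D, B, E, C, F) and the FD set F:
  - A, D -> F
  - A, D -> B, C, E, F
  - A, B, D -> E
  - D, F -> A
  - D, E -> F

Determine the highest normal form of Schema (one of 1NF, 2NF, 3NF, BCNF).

BCNF

Candidate keys: {A, D}, {D, E}, {D, F}. Prime attributes: {A, D, E, F}.
Each dependency's left side is a superkey — BCNF holds.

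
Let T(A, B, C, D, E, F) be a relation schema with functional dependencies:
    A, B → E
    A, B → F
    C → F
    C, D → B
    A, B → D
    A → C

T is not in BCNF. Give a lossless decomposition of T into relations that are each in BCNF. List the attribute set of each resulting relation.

{A, C}; {A, D, E}; {B, C, D}; {C, F}

Candidate keys of the original relation: {A, B}, {A, D}.
Within {A, B, C, D, E, F}: {C}⁺ ∩ {A, B, C, D, E, F} = {C, F}, not the whole set, so C → F violates BCNF; decompose into {C, F} and {A, B, C, D, E}.
{C, F} is in BCNF.
Within {A, B, C, D, E}: {C, D}⁺ ∩ {A, B, C, D, E} = {B, C, D}, not the whole set, so C, D → B violates BCNF; decompose into {B, C, D} and {A, C, D, E}.
{B, C, D} is in BCNF.
Within {A, C, D, E}: {A}⁺ ∩ {A, C, D, E} = {A, C}, not the whole set, so A → C violates BCNF; decompose into {A, C} and {A, D, E}.
{A, C} is in BCNF.
{A, D, E} is in BCNF.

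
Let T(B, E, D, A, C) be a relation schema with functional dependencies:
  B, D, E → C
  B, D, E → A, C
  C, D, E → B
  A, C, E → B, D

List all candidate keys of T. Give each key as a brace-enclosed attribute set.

Attributes never on any right-hand side: {E} — every candidate key must contain it.
{A, C, E}⁺ = {A, B, C, D, E}, which is every attribute, so {A, C, E} is a candidate key.
{B, D, E}⁺ = {A, B, C, D, E}, which is every attribute, so {B, D, E} is a candidate key.
{C, D, E}⁺ = {A, B, C, D, E}, which is every attribute, so {C, D, E} is a candidate key.
Any other superkey properly contains one of these, so there are no further candidate keys.

{A, C, E}, {B, D, E}, {C, D, E}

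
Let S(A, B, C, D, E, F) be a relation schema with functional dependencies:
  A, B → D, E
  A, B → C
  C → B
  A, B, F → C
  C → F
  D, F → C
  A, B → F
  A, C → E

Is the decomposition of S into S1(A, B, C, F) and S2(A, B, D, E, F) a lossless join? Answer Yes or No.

Yes

The shared attributes are {A, B, F} and {A, B, F}⁺ = {A, B, C, D, E, F}.
This includes all of S1, so the common attributes are a superkey of S1 — the join is lossless.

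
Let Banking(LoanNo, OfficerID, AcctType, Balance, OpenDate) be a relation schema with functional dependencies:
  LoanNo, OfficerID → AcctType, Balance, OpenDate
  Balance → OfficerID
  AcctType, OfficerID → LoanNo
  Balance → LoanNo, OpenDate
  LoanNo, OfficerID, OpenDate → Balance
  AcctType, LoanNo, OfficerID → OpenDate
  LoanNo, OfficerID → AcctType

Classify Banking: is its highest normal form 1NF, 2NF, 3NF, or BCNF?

Candidate keys: {AcctType, OfficerID}, {Balance}, {LoanNo, OfficerID}. Prime attributes: {AcctType, Balance, LoanNo, OfficerID}.
Every FD has a superkey on the left, so the relation is in BCNF.

BCNF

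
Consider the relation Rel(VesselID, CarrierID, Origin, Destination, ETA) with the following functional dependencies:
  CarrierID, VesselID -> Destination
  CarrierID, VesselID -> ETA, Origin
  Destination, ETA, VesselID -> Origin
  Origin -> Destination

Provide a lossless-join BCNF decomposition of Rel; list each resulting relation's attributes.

Candidate key of the original relation: {CarrierID, VesselID}.
{CarrierID, Destination, ETA, Origin, VesselID}: {Destination, ETA, VesselID} determines {Destination, ETA, Origin, VesselID} here but is not a superkey — split on Destination, ETA, VesselID -> Origin, giving {Destination, ETA, Origin, VesselID} and {CarrierID, Destination, ETA, VesselID}.
{Destination, ETA, Origin, VesselID}: {Origin} determines {Destination, Origin} here but is not a superkey — split on Origin -> Destination, giving {Destination, Origin} and {ETA, Origin, VesselID}.
{Destination, Origin}: every determinant is a superkey — BCNF.
{ETA, Origin, VesselID}: every determinant is a superkey — BCNF.
{CarrierID, Destination, ETA, VesselID}: every determinant is a superkey — BCNF.

{CarrierID, Destination, ETA, VesselID}; {Destination, Origin}; {ETA, Origin, VesselID}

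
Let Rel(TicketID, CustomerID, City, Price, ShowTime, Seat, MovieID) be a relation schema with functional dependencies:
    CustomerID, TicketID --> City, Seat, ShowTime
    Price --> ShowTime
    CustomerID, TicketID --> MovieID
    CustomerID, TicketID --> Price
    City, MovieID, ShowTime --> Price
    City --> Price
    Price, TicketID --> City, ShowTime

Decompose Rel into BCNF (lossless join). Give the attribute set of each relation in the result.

{City, CustomerID, MovieID, Seat, TicketID}; {City, Price}; {Price, ShowTime}

Candidate key of the original relation: {CustomerID, TicketID}.
{City, CustomerID, MovieID, Price, Seat, ShowTime, TicketID}: {Price} determines {Price, ShowTime} here but is not a superkey — split on Price --> ShowTime, giving {Price, ShowTime} and {City, CustomerID, MovieID, Price, Seat, TicketID}.
{Price, ShowTime}: every determinant is a superkey — BCNF.
{City, CustomerID, MovieID, Price, Seat, TicketID}: {City} determines {City, Price} here but is not a superkey — split on City --> Price, giving {City, Price} and {City, CustomerID, MovieID, Seat, TicketID}.
{City, Price}: every determinant is a superkey — BCNF.
{City, CustomerID, MovieID, Seat, TicketID}: every determinant is a superkey — BCNF.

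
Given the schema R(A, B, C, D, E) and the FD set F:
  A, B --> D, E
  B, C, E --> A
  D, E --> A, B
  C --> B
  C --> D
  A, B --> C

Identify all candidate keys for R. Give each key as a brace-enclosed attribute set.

{A, B} is a candidate key since {A, B}⁺ = {A, B, C, D, E} covers every attribute.
{A, C} is a candidate key since {A, C}⁺ = {A, B, C, D, E} covers every attribute.
{C, E} is a candidate key since {C, E}⁺ = {A, B, C, D, E} covers every attribute.
{D, E} is a candidate key since {D, E}⁺ = {A, B, C, D, E} covers every attribute.
No proper subset of any of these is a key, and no other minimal superkey exists.

{A, B}, {A, C}, {C, E}, {D, E}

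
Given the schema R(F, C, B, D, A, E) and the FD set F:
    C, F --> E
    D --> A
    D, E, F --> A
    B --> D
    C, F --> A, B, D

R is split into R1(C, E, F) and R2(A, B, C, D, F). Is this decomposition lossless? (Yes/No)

R1 ∩ R2 = {C, F}; its closure under F is {A, B, C, D, E, F}.
This includes all of R1, so the common attributes are a superkey of R1 — the join is lossless.

Yes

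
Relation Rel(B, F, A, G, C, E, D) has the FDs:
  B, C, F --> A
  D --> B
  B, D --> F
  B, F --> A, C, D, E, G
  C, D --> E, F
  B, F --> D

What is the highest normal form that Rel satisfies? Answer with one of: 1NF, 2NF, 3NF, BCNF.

BCNF

Candidate keys: {B, F}, {D}. Prime attributes: {B, D, F}.
Each dependency's left side is a superkey — BCNF holds.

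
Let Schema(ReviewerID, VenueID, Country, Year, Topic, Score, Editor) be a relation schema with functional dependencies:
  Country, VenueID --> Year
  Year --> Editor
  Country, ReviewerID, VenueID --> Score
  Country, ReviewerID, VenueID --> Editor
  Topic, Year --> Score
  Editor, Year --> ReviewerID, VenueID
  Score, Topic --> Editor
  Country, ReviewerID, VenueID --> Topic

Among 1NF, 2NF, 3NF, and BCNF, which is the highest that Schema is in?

Candidate keys: {Country, VenueID}, {Country, Year}. Prime attributes: {Country, VenueID, Year}.
For Year --> Editor we have {Year}⁺ = {Editor, ReviewerID, VenueID, Year}; {Year} is not a superkey, so BCNF fails.
Year --> Editor has non-prime {Editor} on the right and a non-superkey on the left, so 3NF fails.
The proper key subset {Year} of {Country, Year} determines non-prime {Editor, ReviewerID}, so the relation is not even in 2NF.

1NF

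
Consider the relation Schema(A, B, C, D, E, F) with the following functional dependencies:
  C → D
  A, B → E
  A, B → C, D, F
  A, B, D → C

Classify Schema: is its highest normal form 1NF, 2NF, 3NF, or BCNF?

Candidate key: {A, B}. Prime attributes: {A, B}.
C → D breaks BCNF: {C}⁺ = {C, D}, so {C} is not a superkey.
C → D has non-prime {D} on the right and a non-superkey on the left, so 3NF fails.
No non-prime attribute depends on a proper subset of any candidate key, so 2NF holds.

2NF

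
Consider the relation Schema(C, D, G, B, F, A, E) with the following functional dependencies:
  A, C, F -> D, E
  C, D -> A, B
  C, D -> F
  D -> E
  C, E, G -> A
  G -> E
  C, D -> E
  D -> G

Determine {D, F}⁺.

{D, E, F, G}

Start with {D, F}.
D -> E applies; add {E} → now {D, E, F}.
D -> G applies; add {G} → now {D, E, F, G}.
No further FD applies.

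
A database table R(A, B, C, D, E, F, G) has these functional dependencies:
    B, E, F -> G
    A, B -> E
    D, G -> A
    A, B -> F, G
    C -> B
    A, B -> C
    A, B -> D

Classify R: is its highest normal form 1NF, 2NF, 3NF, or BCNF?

3NF

Candidate keys: {A, B}, {A, C}, {B, D, E, F}, {B, D, G}, {C, D, E, F}, {C, D, G}. Prime attributes: {A, B, C, D, E, F, G}.
B, E, F -> G: {B, E, F}⁺ = {B, E, F, G}, which is not all of the attributes, so the left side is not a superkey — BCNF is violated.
Since {G} ⊆ prime attributes and every other non-superkey FD also has a prime right side, the schema is in 3NF.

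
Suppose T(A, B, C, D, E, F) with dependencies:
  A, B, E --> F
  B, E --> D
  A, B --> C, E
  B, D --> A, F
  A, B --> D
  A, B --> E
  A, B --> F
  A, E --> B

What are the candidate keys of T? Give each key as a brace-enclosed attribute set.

{A, B}, {A, E}, {B, D}, {B, E}

{A, B}⁺ = {A, B, C, D, E, F}, which is every attribute, so {A, B} is a candidate key.
{A, E}⁺ = {A, B, C, D, E, F}, which is every attribute, so {A, E} is a candidate key.
{B, D}⁺ = {A, B, C, D, E, F}, which is every attribute, so {B, D} is a candidate key.
{B, E}⁺ = {A, B, C, D, E, F}, which is every attribute, so {B, E} is a candidate key.
No proper subset of any of these is a key, and no other minimal superkey exists.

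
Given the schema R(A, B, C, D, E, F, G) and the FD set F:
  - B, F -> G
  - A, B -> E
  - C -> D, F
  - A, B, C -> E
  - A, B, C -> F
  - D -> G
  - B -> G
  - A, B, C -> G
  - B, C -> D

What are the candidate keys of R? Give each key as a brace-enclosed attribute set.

{A, B, C}

Attributes never on any right-hand side: {A, B, C} — every candidate key must contain all of them.
{A, B, C} is a candidate key since {A, B, C}⁺ = {A, B, C, D, E, F, G} covers every attribute.
No other minimal set has full closure, so this is the only candidate key.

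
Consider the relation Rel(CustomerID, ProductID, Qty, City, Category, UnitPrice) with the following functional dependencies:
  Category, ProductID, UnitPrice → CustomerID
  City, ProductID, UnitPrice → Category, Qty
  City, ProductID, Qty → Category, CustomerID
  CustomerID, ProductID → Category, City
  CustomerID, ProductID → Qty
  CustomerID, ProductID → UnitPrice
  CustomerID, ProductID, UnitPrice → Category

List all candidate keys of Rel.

No FD produces {ProductID}, so it must be in every candidate key.
{CustomerID, ProductID}⁺ = {Category, City, CustomerID, ProductID, Qty, UnitPrice}, which is every attribute, so {CustomerID, ProductID} is a candidate key.
{Category, ProductID, UnitPrice}⁺ = {Category, City, CustomerID, ProductID, Qty, UnitPrice}, which is every attribute, so {Category, ProductID, UnitPrice} is a candidate key.
{City, ProductID, Qty}⁺ = {Category, City, CustomerID, ProductID, Qty, UnitPrice}, which is every attribute, so {City, ProductID, Qty} is a candidate key.
{City, ProductID, UnitPrice}⁺ = {Category, City, CustomerID, ProductID, Qty, UnitPrice}, which is every attribute, so {City, ProductID, UnitPrice} is a candidate key.
No proper subset of any of these is a key, and no other minimal superkey exists.

{Category, ProductID, UnitPrice}, {City, ProductID, Qty}, {City, ProductID, UnitPrice}, {CustomerID, ProductID}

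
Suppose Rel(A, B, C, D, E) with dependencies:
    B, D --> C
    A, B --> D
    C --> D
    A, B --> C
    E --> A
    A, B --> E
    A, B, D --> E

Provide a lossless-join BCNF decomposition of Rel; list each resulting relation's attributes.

Candidate keys of the original relation: {A, B}, {B, E}.
In {A, B, C, D, E}, {B, D} is not a superkey ({B, D}⁺ restricted to this set is {B, C, D}), so split on B, D --> C into {B, C, D} and {A, B, D, E}.
In {B, C, D}, {C} is not a superkey ({C}⁺ restricted to this set is {C, D}), so split on C --> D into {C, D} and {B, C}.
{C, D} has no BCNF violation.
{B, C} has no BCNF violation.
In {A, B, D, E}, {E} is not a superkey ({E}⁺ restricted to this set is {A, E}), so split on E --> A into {A, E} and {B, D, E}.
{A, E} has no BCNF violation.
{B, D, E} has no BCNF violation.

{A, E}; {B, C}; {B, D, E}; {C, D}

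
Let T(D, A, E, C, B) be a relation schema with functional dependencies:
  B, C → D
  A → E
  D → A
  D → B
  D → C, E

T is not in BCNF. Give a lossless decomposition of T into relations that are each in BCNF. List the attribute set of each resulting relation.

{A, B, C, D}; {A, E}

Candidate keys of the original relation: {B, C}, {D}.
Within {A, B, C, D, E}: {A}⁺ ∩ {A, B, C, D, E} = {A, E}, not the whole set, so A → E violates BCNF; decompose into {A, E} and {A, B, C, D}.
{A, E}: every determinant is a superkey — BCNF.
{A, B, C, D}: every determinant is a superkey — BCNF.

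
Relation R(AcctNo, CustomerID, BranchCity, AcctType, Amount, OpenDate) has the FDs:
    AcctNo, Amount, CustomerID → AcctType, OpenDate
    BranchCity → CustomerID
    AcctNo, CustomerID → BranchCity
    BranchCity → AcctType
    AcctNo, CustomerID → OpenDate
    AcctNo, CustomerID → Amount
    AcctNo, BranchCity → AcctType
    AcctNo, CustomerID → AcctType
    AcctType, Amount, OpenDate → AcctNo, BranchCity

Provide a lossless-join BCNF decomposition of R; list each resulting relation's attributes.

{AcctNo, Amount, BranchCity, OpenDate}; {AcctType, BranchCity, CustomerID}

Candidate keys of the original relation: {AcctNo, BranchCity}, {AcctNo, CustomerID}, {AcctType, Amount, OpenDate}, {Amount, BranchCity, OpenDate}.
In {AcctNo, AcctType, Amount, BranchCity, CustomerID, OpenDate}, {BranchCity} is not a superkey ({BranchCity}⁺ restricted to this set is {AcctType, BranchCity, CustomerID}), so split on BranchCity → AcctType, CustomerID into {AcctType, BranchCity, CustomerID} and {AcctNo, Amount, BranchCity, OpenDate}.
{AcctType, BranchCity, CustomerID} is in BCNF.
{AcctNo, Amount, BranchCity, OpenDate} is in BCNF.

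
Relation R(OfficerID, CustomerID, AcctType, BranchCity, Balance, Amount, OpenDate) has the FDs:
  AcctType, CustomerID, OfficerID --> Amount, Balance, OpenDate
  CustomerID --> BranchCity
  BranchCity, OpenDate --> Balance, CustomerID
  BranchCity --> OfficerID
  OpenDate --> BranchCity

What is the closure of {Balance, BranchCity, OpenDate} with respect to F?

Start with {Balance, BranchCity, OpenDate}.
BranchCity, OpenDate --> Balance, CustomerID applies; add {CustomerID} → now {Balance, BranchCity, CustomerID, OpenDate}.
BranchCity --> OfficerID applies; add {OfficerID} → now {Balance, BranchCity, CustomerID, OfficerID, OpenDate}.
No further FD applies.

{Balance, BranchCity, CustomerID, OfficerID, OpenDate}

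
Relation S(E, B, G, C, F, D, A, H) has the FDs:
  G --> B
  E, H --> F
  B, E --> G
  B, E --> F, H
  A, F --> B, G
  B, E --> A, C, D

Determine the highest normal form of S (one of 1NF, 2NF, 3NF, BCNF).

Candidate keys: {A, E, F}, {A, E, H}, {B, E}, {E, G}. Prime attributes: {A, B, E, F, G, H}.
G --> B breaks BCNF: {G}⁺ = {B, G}, so {G} is not a superkey.
Since {B} ⊆ prime attributes and every other non-superkey FD also has a prime right side, the schema is in 3NF.

3NF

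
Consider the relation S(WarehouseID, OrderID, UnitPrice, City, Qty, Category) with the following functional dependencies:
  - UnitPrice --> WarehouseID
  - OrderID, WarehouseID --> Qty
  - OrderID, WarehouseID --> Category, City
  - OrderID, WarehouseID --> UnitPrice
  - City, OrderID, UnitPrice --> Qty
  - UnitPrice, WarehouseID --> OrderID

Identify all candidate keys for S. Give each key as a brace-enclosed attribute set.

{UnitPrice}⁺ = {Category, City, OrderID, Qty, UnitPrice, WarehouseID}, which is every attribute, so {UnitPrice} is a candidate key.
{OrderID, WarehouseID}⁺ = {Category, City, OrderID, Qty, UnitPrice, WarehouseID}, which is every attribute, so {OrderID, WarehouseID} is a candidate key.
No proper subset of any of these is a key, and no other minimal superkey exists.

{OrderID, WarehouseID}, {UnitPrice}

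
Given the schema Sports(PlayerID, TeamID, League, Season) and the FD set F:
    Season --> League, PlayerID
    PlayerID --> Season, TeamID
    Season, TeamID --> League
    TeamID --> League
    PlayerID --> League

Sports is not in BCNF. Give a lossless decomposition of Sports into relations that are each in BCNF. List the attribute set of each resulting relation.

Candidate keys of the original relation: {PlayerID}, {Season}.
Within {League, PlayerID, Season, TeamID}: {TeamID}⁺ ∩ {League, PlayerID, Season, TeamID} = {League, TeamID}, not the whole set, so TeamID --> League violates BCNF; decompose into {League, TeamID} and {PlayerID, Season, TeamID}.
{League, TeamID} is in BCNF.
{PlayerID, Season, TeamID} is in BCNF.

{League, TeamID}; {PlayerID, Season, TeamID}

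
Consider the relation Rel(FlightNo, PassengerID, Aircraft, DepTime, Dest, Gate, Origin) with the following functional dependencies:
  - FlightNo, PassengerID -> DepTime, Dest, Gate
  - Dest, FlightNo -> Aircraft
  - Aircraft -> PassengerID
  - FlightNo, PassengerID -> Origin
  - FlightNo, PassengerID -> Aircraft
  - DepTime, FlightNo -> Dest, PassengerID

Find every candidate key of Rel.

{Aircraft, FlightNo}, {DepTime, FlightNo}, {Dest, FlightNo}, {FlightNo, PassengerID}

{FlightNo} never appears on the right of any FD, so every key must include it.
{Aircraft, FlightNo} is a candidate key since {Aircraft, FlightNo}⁺ = {Aircraft, DepTime, Dest, FlightNo, Gate, Origin, PassengerID} covers every attribute.
{DepTime, FlightNo} is a candidate key since {DepTime, FlightNo}⁺ = {Aircraft, DepTime, Dest, FlightNo, Gate, Origin, PassengerID} covers every attribute.
{Dest, FlightNo} is a candidate key since {Dest, FlightNo}⁺ = {Aircraft, DepTime, Dest, FlightNo, Gate, Origin, PassengerID} covers every attribute.
{FlightNo, PassengerID} is a candidate key since {FlightNo, PassengerID}⁺ = {Aircraft, DepTime, Dest, FlightNo, Gate, Origin, PassengerID} covers every attribute.
Any other superkey properly contains one of these, so there are no further candidate keys.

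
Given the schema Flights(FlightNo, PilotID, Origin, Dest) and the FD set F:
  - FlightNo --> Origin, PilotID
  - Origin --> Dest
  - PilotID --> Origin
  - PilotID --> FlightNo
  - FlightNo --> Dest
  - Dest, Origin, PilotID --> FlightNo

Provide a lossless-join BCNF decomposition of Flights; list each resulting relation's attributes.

Candidate keys of the original relation: {FlightNo}, {PilotID}.
Within {Dest, FlightNo, Origin, PilotID}: {Origin}⁺ ∩ {Dest, FlightNo, Origin, PilotID} = {Dest, Origin}, not the whole set, so Origin --> Dest violates BCNF; decompose into {Dest, Origin} and {FlightNo, Origin, PilotID}.
{Dest, Origin}: every determinant is a superkey — BCNF.
{FlightNo, Origin, PilotID}: every determinant is a superkey — BCNF.

{Dest, Origin}; {FlightNo, Origin, PilotID}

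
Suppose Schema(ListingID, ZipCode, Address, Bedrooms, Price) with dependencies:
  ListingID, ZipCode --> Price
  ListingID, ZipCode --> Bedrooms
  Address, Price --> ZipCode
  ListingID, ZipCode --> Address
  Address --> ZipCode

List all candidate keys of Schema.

No FD produces {ListingID}, so it must be in every candidate key.
{Address, ListingID} is a candidate key since {Address, ListingID}⁺ = {Address, Bedrooms, ListingID, Price, ZipCode} covers every attribute.
{ListingID, ZipCode} is a candidate key since {ListingID, ZipCode}⁺ = {Address, Bedrooms, ListingID, Price, ZipCode} covers every attribute.
These are minimal and exhaustive — every other superkey contains one of them.

{Address, ListingID}, {ListingID, ZipCode}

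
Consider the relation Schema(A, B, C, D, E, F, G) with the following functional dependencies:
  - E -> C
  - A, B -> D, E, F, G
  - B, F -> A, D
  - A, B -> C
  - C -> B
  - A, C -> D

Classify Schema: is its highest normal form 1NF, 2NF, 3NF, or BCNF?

3NF

Candidate keys: {A, B}, {A, C}, {A, E}, {B, F}, {C, F}, {E, F}. Prime attributes: {A, B, C, E, F}.
E -> C breaks BCNF: {E}⁺ = {B, C, E}, so {E} is not a superkey.
But every attribute on its right side ({C}) is prime, and the same holds for every other non-superkey FD, so 3NF still holds.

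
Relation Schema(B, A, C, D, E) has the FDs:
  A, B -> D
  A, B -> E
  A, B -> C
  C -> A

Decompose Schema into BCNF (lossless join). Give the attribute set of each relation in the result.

{A, C}; {B, C, D, E}

Candidate keys of the original relation: {A, B}, {B, C}.
In {A, B, C, D, E}, {C} is not a superkey ({C}⁺ restricted to this set is {A, C}), so split on C -> A into {A, C} and {B, C, D, E}.
{A, C}: every determinant is a superkey — BCNF.
{B, C, D, E}: every determinant is a superkey — BCNF.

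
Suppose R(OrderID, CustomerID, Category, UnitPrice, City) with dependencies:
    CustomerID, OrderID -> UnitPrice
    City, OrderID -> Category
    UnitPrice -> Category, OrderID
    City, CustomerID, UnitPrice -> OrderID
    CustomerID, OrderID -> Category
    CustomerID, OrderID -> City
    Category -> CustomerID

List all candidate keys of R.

{UnitPrice}⁺ = {Category, City, CustomerID, OrderID, UnitPrice}, which is every attribute, so {UnitPrice} is a candidate key.
{Category, OrderID}⁺ = {Category, City, CustomerID, OrderID, UnitPrice}, which is every attribute, so {Category, OrderID} is a candidate key.
{City, OrderID}⁺ = {Category, City, CustomerID, OrderID, UnitPrice}, which is every attribute, so {City, OrderID} is a candidate key.
{CustomerID, OrderID}⁺ = {Category, City, CustomerID, OrderID, UnitPrice}, which is every attribute, so {CustomerID, OrderID} is a candidate key.
These are minimal and exhaustive — every other superkey contains one of them.

{Category, OrderID}, {City, OrderID}, {CustomerID, OrderID}, {UnitPrice}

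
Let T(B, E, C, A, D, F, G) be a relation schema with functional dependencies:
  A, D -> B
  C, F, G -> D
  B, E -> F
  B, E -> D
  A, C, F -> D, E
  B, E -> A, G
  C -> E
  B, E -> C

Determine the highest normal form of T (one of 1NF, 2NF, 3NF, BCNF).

Candidate keys: {A, C, D}, {A, C, F}, {A, D, E}, {B, C}, {B, E}. Prime attributes: {A, B, C, D, E, F}.
For A, D -> B we have {A, D}⁺ = {A, B, D}; {A, D} is not a superkey, so BCNF fails.
Its right-hand attributes {B} are all prime, as are those of every other non-superkey FD — the relation is in 3NF.

3NF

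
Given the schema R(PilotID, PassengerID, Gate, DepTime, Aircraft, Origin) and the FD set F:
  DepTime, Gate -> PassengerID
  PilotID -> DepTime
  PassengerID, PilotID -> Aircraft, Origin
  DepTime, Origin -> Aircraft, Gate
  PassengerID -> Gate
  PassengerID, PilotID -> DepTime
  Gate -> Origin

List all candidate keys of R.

{Gate, PilotID}, {Origin, PilotID}, {PassengerID, PilotID}

Attributes never on any right-hand side: {PilotID} — every candidate key must contain it.
Closure of {Gate, PilotID} is {Aircraft, DepTime, Gate, Origin, PassengerID, PilotID}, the whole schema; {Gate, PilotID} is a candidate key.
Closure of {Origin, PilotID} is {Aircraft, DepTime, Gate, Origin, PassengerID, PilotID}, the whole schema; {Origin, PilotID} is a candidate key.
Closure of {PassengerID, PilotID} is {Aircraft, DepTime, Gate, Origin, PassengerID, PilotID}, the whole schema; {PassengerID, PilotID} is a candidate key.
Any other superkey properly contains one of these, so there are no further candidate keys.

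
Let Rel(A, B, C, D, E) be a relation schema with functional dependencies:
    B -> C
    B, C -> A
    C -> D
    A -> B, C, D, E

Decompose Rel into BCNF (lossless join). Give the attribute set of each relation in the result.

Candidate keys of the original relation: {A}, {B}.
In {A, B, C, D, E}, {C} is not a superkey ({C}⁺ restricted to this set is {C, D}), so split on C -> D into {C, D} and {A, B, C, E}.
{C, D} has no BCNF violation.
{A, B, C, E} has no BCNF violation.

{A, B, C, E}; {C, D}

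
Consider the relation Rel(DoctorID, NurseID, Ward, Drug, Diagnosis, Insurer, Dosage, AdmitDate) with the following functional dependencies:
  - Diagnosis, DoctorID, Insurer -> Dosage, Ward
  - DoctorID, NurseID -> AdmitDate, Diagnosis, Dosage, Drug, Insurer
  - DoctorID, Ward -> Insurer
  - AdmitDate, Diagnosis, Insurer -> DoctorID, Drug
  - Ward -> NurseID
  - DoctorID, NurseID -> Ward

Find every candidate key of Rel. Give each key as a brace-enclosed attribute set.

{DoctorID, NurseID} is a candidate key since {DoctorID, NurseID}⁺ = {AdmitDate, Diagnosis, DoctorID, Dosage, Drug, Insurer, NurseID, Ward} covers every attribute.
{DoctorID, Ward} is a candidate key since {DoctorID, Ward}⁺ = {AdmitDate, Diagnosis, DoctorID, Dosage, Drug, Insurer, NurseID, Ward} covers every attribute.
{AdmitDate, Diagnosis, Insurer} is a candidate key since {AdmitDate, Diagnosis, Insurer}⁺ = {AdmitDate, Diagnosis, DoctorID, Dosage, Drug, Insurer, NurseID, Ward} covers every attribute.
{Diagnosis, DoctorID, Insurer} is a candidate key since {Diagnosis, DoctorID, Insurer}⁺ = {AdmitDate, Diagnosis, DoctorID, Dosage, Drug, Insurer, NurseID, Ward} covers every attribute.
Any other superkey properly contains one of these, so there are no further candidate keys.

{AdmitDate, Diagnosis, Insurer}, {Diagnosis, DoctorID, Insurer}, {DoctorID, NurseID}, {DoctorID, Ward}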